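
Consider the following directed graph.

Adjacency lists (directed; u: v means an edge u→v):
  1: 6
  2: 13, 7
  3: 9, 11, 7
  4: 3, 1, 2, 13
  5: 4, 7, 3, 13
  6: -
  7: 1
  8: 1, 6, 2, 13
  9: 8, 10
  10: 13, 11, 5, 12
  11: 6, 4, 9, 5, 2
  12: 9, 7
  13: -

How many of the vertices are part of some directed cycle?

7

A vertex is on a directed cycle iff it belongs to a strongly connected component of size ≥ 2 (or has a self-loop).
The vertices on cycles are {3, 4, 5, 9, 10, 11, 12} — 7 in total.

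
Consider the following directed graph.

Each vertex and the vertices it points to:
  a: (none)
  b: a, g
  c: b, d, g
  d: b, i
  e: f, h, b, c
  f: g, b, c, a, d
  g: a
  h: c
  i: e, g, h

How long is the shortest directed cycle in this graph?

For each vertex v, BFS finds the shortest path from v back to v.
The shortest such closed walk is e → c → d → i → e, length 4.

4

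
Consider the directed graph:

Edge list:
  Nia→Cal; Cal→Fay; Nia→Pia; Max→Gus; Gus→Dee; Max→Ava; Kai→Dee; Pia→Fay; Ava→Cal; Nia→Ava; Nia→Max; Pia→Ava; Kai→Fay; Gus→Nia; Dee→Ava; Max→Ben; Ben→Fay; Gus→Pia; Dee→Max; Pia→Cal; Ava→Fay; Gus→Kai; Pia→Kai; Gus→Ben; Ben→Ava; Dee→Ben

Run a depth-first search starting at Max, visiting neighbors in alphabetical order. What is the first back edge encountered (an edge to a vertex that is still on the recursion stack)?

Dee→Max

DFS from Max (visiting neighbors in alphabetical order); mark gray on enter, black on exit:
Max gray
  Ava gray
    Cal gray
      Fay gray
      Fay black
    Cal black
    Ava→Fay: Fay black — skip
  Ava black
  Ben gray
    Ben→Ava: Ava black — skip
    Ben→Fay: Fay black — skip
  Ben black
  Gus gray
    Gus→Ben: Ben black — skip
    Dee gray
      Dee→Ava: Ava black — skip
      Dee→Ben: Ben black — skip
      Dee→Max: Max is gray → back edge
First back edge: Dee → Max.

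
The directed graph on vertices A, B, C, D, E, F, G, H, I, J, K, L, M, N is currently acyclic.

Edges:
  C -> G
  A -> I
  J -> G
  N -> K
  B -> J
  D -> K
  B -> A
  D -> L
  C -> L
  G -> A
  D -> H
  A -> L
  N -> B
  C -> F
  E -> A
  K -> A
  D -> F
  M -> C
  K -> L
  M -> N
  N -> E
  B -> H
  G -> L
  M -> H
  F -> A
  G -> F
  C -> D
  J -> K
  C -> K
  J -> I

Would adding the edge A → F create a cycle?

Adding A→F creates a cycle iff F can already reach A.
Path from F: F → A.
So F → … → A → F is a cycle.

Yes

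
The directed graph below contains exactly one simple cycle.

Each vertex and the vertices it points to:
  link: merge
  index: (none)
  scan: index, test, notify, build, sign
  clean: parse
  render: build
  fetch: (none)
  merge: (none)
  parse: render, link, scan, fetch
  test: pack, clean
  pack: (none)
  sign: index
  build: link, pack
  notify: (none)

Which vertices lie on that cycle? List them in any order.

scan, test, clean, parse

DFS with gray/black marking from parse:
parse gray
  render gray
    build gray
      link gray
        merge gray
        merge black
      link black
      pack gray
      pack black
    build black
  render black
  parse→link: link black — skip
  scan gray
    index gray
    index black
    test gray
      test→pack: pack black — skip
      clean gray
        clean→parse: parse is gray → back edge
Back edge closes the cycle parse → scan → test → clean → parse; its vertices are {scan, test, clean, parse}.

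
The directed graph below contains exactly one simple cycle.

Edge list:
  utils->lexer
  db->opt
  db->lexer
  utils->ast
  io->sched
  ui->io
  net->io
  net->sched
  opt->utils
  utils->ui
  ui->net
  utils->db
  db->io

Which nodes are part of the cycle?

db, opt, utils

DFS with gray/black marking from utils:
utils gray
  ui gray
    io gray
      sched gray
      sched black
    io black
    net gray
      net→sched: sched black — skip
      net→io: io black — skip
    net black
  ui black
  lexer gray
  lexer black
  db gray
    db→lexer: lexer black — skip
    db→io: io black — skip
    opt gray
      opt→utils: utils is gray → back edge
Back edge closes the cycle utils → db → opt → utils; its vertices are {db, opt, utils}.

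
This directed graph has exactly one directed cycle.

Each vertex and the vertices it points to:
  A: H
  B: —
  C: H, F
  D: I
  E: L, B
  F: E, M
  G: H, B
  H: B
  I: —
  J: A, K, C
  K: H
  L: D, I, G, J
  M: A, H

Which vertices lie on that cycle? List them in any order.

DFS with gray/black marking from F:
F gray
  E gray
    L gray
      D gray
        I gray
        I black
      D black
      L→I: I black — skip
      G gray
        H gray
          B gray
          B black
        H black
        G→B: B black — skip
      G black
      J gray
        A gray
          A→H: H black — skip
        A black
        K gray
          K→H: H black — skip
        K black
        C gray
          C→H: H black — skip
          C→F: F is gray → back edge
Back edge closes the cycle F → E → L → J → C → F; its vertices are {C, E, F, J, L}.

C, E, F, J, L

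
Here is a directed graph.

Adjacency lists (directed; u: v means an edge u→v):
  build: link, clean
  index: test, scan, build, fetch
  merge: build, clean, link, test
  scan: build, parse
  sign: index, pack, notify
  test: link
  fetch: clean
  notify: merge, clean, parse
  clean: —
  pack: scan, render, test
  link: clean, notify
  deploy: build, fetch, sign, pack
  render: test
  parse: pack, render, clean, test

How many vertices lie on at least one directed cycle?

9

A vertex is on a directed cycle iff it belongs to a strongly connected component of size ≥ 2 (or has a self-loop).
The vertices on cycles are {link, pack, scan, test, build, merge, parse, notify, render} — 9 in total.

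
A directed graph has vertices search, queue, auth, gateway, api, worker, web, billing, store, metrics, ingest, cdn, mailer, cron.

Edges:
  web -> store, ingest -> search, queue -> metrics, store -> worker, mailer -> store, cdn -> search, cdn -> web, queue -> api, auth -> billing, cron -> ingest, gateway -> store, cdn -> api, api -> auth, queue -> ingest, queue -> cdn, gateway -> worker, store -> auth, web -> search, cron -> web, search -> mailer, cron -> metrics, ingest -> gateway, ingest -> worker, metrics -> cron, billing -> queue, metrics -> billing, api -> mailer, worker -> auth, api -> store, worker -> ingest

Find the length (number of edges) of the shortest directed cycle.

2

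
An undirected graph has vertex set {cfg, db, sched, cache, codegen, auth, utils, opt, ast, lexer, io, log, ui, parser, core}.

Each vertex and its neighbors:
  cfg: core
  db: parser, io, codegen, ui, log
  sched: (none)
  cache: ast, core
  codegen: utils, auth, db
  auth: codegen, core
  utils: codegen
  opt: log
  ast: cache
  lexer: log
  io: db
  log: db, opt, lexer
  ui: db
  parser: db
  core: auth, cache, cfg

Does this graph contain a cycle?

No

DFS, tracking each vertex's parent; an edge to a visited non-parent vertex closes a cycle.
Start from ui:
visit ui (parent –)
  visit db (parent ui)
    visit parser (parent db)
      parser–db: parent, skip
    visit io (parent db)
      io–db: parent, skip
    visit codegen (parent db)
      visit utils (parent codegen)
        utils–codegen: parent, skip
      visit auth (parent codegen)
        auth–codegen: parent, skip
        visit core (parent auth)
          core–auth: parent, skip
          visit cache (parent core)
            visit ast (parent cache)
              ast–cache: parent, skip
            cache–core: parent, skip
          visit cfg (parent core)
            cfg–core: parent, skip
      codegen–db: parent, skip
    db–ui: parent, skip
    visit log (parent db)
      log–db: parent, skip
      visit opt (parent log)
        opt–log: parent, skip
      visit lexer (parent log)
        lexer–log: parent, skip
visit sched (parent –)
No non-parent visited neighbor found — the graph is a forest.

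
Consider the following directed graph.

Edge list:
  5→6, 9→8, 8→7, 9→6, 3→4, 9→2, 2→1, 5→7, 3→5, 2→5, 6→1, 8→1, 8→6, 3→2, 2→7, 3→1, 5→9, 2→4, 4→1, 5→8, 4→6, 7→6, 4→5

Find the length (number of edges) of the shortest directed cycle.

For each vertex v, BFS finds the shortest path from v back to v.
The shortest such closed walk is 5 → 9 → 2 → 5, length 3.

3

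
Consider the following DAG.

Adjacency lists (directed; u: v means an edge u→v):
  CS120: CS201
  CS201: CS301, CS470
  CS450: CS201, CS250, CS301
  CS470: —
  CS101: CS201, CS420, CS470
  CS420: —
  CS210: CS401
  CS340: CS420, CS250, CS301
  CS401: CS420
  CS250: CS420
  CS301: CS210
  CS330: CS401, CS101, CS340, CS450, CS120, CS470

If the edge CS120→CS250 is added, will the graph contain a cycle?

No

Adding CS120→CS250 creates a cycle iff CS250 can already reach CS120.
Explore from CS250: no path reaches CS120. The graph stays acyclic.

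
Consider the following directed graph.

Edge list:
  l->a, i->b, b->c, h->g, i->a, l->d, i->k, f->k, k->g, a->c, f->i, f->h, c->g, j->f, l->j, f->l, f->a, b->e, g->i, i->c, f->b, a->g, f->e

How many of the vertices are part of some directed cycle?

9

A vertex is on a directed cycle iff it belongs to a strongly connected component of size ≥ 2 (or has a self-loop).
The vertices on cycles are {a, b, c, f, g, i, j, k, l} — 9 in total.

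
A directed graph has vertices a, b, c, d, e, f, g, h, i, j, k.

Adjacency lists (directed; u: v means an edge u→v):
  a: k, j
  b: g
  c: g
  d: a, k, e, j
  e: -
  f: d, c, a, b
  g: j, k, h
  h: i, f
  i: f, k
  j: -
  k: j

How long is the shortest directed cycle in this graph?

4

For each vertex v, BFS finds the shortest path from v back to v.
The shortest such closed walk is h → f → b → g → h, length 4.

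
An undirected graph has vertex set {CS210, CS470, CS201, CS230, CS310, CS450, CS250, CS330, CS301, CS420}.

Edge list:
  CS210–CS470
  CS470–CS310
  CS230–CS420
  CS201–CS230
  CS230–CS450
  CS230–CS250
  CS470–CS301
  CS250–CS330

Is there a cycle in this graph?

No

DFS, tracking each vertex's parent; an edge to a visited non-parent vertex closes a cycle.
Start from CS310:
visit CS310 (parent –)
  visit CS470 (parent CS310)
    CS470–CS310: parent, skip
    visit CS210 (parent CS470)
      CS210–CS470: parent, skip
    visit CS301 (parent CS470)
      CS301–CS470: parent, skip
visit CS201 (parent –)
  visit CS230 (parent CS201)
    visit CS250 (parent CS230)
      visit CS330 (parent CS250)
        CS330–CS250: parent, skip
      CS250–CS230: parent, skip
    CS230–CS201: parent, skip
    visit CS420 (parent CS230)
      CS420–CS230: parent, skip
    visit CS450 (parent CS230)
      CS450–CS230: parent, skip
No non-parent visited neighbor found — the graph is a forest.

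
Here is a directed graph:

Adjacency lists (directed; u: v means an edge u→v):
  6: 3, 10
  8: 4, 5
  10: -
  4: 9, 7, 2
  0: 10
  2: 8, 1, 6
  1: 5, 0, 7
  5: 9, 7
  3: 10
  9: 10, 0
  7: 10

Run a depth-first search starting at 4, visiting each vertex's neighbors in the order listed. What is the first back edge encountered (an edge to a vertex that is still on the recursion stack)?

DFS from 4 (visiting each vertex's neighbors in the order listed); mark gray on enter, black on exit:
4 gray
  9 gray
    10 gray
    10 black
    0 gray
      0→10: 10 black — skip
    0 black
  9 black
  7 gray
    7→10: 10 black — skip
  7 black
  2 gray
    8 gray
      8→4: 4 is gray → back edge
First back edge: 8 → 4.

8->4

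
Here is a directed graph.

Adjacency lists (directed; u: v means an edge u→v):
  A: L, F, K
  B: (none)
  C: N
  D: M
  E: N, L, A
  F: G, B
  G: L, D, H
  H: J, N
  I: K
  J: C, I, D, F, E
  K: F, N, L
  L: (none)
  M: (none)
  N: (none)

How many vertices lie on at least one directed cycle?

A vertex is on a directed cycle iff it belongs to a strongly connected component of size ≥ 2 (or has a self-loop).
The vertices on cycles are {A, E, F, G, H, I, J, K} — 8 in total.

8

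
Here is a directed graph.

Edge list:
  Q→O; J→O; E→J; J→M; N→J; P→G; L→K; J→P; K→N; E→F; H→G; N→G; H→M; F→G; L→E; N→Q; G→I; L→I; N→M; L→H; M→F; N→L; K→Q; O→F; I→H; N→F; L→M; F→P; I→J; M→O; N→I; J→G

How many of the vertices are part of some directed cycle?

11

A vertex is on a directed cycle iff it belongs to a strongly connected component of size ≥ 2 (or has a self-loop).
The vertices on cycles are {F, G, H, I, J, K, L, M, N, O, P} — 11 in total.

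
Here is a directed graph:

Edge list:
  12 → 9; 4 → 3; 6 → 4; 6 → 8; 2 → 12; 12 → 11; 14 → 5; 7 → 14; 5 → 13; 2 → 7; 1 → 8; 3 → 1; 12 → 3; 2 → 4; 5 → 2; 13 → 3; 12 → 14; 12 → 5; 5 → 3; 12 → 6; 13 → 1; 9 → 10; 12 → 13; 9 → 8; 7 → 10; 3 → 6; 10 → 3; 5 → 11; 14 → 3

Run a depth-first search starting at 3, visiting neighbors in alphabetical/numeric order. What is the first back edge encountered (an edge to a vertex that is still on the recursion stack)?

DFS from 3 (visiting neighbors in alphabetical/numeric order); mark gray on enter, black on exit:
3 gray
  1 gray
    8 gray
    8 black
  1 black
  6 gray
    4 gray
      4→3: 3 is gray → back edge
First back edge: 4 → 3.

4→3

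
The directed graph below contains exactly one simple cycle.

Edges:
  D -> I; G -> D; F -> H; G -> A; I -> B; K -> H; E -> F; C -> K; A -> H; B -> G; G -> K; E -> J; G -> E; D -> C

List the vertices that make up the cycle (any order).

B, D, G, I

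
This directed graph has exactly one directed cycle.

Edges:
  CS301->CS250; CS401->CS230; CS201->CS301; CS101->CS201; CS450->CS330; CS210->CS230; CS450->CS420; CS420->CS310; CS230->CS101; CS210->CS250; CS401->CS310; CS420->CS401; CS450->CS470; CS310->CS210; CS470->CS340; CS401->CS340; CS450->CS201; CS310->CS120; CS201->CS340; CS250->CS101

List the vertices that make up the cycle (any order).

DFS with gray/black marking from CS201:
CS201 gray
  CS340 gray
  CS340 black
  CS301 gray
    CS250 gray
      CS101 gray
        CS101→CS201: CS201 is gray → back edge
Back edge closes the cycle CS201 → CS301 → CS250 → CS101 → CS201; its vertices are {CS101, CS201, CS250, CS301}.

CS101, CS201, CS250, CS301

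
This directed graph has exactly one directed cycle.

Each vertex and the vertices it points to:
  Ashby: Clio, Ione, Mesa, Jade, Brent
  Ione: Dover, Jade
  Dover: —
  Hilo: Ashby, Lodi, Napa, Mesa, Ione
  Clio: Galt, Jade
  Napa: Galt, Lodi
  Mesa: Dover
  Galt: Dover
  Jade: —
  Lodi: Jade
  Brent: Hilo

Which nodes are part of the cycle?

DFS with gray/black marking from Hilo:
Hilo gray
  Ashby gray
    Clio gray
      Galt gray
        Dover gray
        Dover black
      Galt black
      Jade gray
      Jade black
    Clio black
    Ione gray
      Ione→Dover: Dover black — skip
      Ione→Jade: Jade black — skip
    Ione black
    Mesa gray
      Mesa→Dover: Dover black — skip
    Mesa black
    Ashby→Jade: Jade black — skip
    Brent gray
      Brent→Hilo: Hilo is gray → back edge
Back edge closes the cycle Hilo → Ashby → Brent → Hilo; its vertices are {Hilo, Ashby, Brent}.

Hilo, Ashby, Brent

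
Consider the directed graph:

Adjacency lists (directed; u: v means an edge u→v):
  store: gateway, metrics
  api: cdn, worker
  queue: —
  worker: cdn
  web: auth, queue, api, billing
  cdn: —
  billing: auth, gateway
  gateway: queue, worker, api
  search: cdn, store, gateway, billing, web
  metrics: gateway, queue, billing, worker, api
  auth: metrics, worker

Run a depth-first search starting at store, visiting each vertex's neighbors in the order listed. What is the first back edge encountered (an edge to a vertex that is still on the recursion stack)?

auth→metrics

DFS from store (visiting each vertex's neighbors in the order listed); mark gray on enter, black on exit:
store gray
  gateway gray
    queue gray
    queue black
    worker gray
      cdn gray
      cdn black
    worker black
    api gray
      api→cdn: cdn black — skip
      api→worker: worker black — skip
    api black
  gateway black
  metrics gray
    metrics→gateway: gateway black — skip
    metrics→queue: queue black — skip
    billing gray
      auth gray
        auth→metrics: metrics is gray → back edge
First back edge: auth → metrics.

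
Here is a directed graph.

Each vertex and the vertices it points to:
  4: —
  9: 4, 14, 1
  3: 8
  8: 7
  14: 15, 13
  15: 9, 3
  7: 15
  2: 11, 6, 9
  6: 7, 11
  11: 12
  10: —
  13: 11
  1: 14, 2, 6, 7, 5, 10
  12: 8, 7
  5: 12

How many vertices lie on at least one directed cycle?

13

A vertex is on a directed cycle iff it belongs to a strongly connected component of size ≥ 2 (or has a self-loop).
The vertices on cycles are {1, 2, 3, 5, 6, 7, 8, 9, 11, 12, 13, 14, 15} — 13 in total.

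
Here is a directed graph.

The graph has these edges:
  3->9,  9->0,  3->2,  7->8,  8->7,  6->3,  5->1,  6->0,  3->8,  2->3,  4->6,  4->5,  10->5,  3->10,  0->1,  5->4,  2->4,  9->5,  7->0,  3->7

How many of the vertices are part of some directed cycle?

9

A vertex is on a directed cycle iff it belongs to a strongly connected component of size ≥ 2 (or has a self-loop).
The vertices on cycles are {2, 3, 4, 5, 6, 7, 8, 9, 10} — 9 in total.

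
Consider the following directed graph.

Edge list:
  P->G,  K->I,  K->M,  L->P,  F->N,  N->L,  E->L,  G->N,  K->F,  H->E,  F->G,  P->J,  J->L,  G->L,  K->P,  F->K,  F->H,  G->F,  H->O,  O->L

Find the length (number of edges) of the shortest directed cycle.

For each vertex v, BFS finds the shortest path from v back to v.
The shortest such closed walk is G → F → G, length 2.

2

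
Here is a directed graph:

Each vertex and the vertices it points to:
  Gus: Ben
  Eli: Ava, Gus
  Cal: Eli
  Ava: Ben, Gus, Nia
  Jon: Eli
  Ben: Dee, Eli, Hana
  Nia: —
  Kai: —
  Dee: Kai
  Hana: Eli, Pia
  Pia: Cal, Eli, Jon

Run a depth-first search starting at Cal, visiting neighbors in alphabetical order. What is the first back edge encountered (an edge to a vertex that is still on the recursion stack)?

DFS from Cal (visiting neighbors in alphabetical order); mark gray on enter, black on exit:
Cal gray
  Eli gray
    Ava gray
      Ben gray
        Dee gray
          Kai gray
          Kai black
        Dee black
        Ben→Eli: Eli is gray → back edge
First back edge: Ben → Eli.

Ben->Eli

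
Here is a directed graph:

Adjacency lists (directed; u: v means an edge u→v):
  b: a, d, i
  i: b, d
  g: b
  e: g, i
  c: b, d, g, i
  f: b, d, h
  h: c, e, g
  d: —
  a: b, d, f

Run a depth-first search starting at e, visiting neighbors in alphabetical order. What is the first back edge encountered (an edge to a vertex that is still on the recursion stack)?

a->b

DFS from e (visiting neighbors in alphabetical order); mark gray on enter, black on exit:
e gray
  g gray
    b gray
      a gray
        a→b: b is gray → back edge
First back edge: a → b.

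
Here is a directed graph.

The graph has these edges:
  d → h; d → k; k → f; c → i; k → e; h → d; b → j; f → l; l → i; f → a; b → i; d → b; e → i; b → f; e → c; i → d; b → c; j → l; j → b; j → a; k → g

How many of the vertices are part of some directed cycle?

10

A vertex is on a directed cycle iff it belongs to a strongly connected component of size ≥ 2 (or has a self-loop).
The vertices on cycles are {b, c, d, e, f, h, i, j, k, l} — 10 in total.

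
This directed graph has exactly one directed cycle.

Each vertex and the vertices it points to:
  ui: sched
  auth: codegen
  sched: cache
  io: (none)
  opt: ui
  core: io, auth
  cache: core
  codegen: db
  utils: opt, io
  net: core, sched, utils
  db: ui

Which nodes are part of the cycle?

DFS with gray/black marking from sched:
sched gray
  cache gray
    core gray
      io gray
      io black
      auth gray
        codegen gray
          db gray
            ui gray
              ui→sched: sched is gray → back edge
Back edge closes the cycle sched → cache → core → auth → codegen → db → ui → sched; its vertices are {db, ui, auth, core, cache, sched, codegen}.

db, ui, auth, core, cache, sched, codegen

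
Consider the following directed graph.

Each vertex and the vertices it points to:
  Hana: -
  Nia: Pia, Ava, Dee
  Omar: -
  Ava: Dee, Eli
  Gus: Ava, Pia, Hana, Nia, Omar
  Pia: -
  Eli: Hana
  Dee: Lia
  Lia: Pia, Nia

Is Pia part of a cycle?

Pia lies on a cycle iff there is a path from Pia back to itself.
Exploring from Pia, it never reaches itself; equivalently, its strongly connected component is a singleton.

No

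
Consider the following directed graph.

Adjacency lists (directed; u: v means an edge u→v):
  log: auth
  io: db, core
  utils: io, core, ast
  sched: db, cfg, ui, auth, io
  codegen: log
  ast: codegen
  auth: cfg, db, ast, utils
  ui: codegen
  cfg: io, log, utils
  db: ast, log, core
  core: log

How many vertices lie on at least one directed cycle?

9

A vertex is on a directed cycle iff it belongs to a strongly connected component of size ≥ 2 (or has a self-loop).
The vertices on cycles are {db, io, ast, cfg, log, auth, core, utils, codegen} — 9 in total.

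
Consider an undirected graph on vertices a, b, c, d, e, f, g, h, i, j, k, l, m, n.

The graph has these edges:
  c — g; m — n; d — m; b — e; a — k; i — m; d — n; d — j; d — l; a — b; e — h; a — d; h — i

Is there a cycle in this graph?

DFS, tracking each vertex's parent; an edge to a visited non-parent vertex closes a cycle.
Start from g:
visit g (parent –)
  visit c (parent g)
    c–g: parent, skip
visit a (parent –)
  visit k (parent a)
    k–a: parent, skip
  visit d (parent a)
    visit n (parent d)
      visit m (parent n)
        m–d: d visited and ≠ parent → cycle
Cycle: d – n – m – d.

Yes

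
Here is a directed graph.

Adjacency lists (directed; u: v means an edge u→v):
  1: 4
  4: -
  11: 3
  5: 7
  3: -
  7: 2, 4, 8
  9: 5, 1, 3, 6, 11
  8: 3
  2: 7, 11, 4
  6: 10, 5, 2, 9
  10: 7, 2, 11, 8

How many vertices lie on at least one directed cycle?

A vertex is on a directed cycle iff it belongs to a strongly connected component of size ≥ 2 (or has a self-loop).
The vertices on cycles are {2, 6, 7, 9} — 4 in total.

4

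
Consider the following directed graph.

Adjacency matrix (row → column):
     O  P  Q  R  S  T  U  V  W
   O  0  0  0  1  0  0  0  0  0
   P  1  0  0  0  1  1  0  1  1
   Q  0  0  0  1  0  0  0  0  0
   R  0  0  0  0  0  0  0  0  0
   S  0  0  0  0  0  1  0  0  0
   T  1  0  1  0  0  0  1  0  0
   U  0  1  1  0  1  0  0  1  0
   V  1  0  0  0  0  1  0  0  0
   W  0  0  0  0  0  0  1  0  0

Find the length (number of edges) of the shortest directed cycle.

For each vertex v, BFS finds the shortest path from v back to v.
The shortest such closed walk is P → T → U → P, length 3.

3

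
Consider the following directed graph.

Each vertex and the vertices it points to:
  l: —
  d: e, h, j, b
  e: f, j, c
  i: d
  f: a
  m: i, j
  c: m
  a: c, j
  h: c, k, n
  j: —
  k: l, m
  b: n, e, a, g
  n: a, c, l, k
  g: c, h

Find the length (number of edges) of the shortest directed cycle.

For each vertex v, BFS finds the shortest path from v back to v.
The shortest such closed walk is i → d → e → c → m → i, length 5.

5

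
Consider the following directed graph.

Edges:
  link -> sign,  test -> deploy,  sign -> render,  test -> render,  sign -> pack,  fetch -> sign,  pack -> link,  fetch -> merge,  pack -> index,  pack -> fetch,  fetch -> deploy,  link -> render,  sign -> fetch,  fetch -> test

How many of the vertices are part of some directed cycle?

4

A vertex is on a directed cycle iff it belongs to a strongly connected component of size ≥ 2 (or has a self-loop).
The vertices on cycles are {link, pack, sign, fetch} — 4 in total.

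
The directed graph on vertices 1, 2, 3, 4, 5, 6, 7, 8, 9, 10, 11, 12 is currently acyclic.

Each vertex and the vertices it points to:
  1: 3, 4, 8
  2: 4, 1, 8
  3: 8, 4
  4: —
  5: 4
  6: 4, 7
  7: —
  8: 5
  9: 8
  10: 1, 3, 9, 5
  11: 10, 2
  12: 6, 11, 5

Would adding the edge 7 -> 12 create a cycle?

Adding 7→12 creates a cycle iff 12 can already reach 7.
Path from 12: 12 → 6 → 7.
So 12 → … → 7 → 12 is a cycle.

Yes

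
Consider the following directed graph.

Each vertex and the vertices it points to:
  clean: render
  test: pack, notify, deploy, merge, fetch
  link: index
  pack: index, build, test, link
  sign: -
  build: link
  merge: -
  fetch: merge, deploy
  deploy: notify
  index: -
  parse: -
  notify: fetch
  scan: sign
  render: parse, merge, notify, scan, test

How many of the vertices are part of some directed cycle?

A vertex is on a directed cycle iff it belongs to a strongly connected component of size ≥ 2 (or has a self-loop).
The vertices on cycles are {pack, test, fetch, deploy, notify} — 5 in total.

5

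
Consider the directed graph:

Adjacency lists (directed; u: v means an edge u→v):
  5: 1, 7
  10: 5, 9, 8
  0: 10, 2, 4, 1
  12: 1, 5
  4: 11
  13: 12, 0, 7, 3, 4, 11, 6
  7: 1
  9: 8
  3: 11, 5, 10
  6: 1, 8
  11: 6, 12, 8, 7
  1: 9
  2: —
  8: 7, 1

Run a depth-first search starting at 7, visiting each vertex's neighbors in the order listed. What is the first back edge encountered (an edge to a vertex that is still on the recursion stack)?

8→7

DFS from 7 (visiting each vertex's neighbors in the order listed); mark gray on enter, black on exit:
7 gray
  1 gray
    9 gray
      8 gray
        8→7: 7 is gray → back edge
First back edge: 8 → 7.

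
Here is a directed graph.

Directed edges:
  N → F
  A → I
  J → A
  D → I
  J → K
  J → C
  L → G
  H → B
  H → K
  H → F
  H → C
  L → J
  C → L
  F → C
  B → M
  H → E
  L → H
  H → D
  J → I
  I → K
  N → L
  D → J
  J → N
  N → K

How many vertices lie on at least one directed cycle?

7

A vertex is on a directed cycle iff it belongs to a strongly connected component of size ≥ 2 (or has a self-loop).
The vertices on cycles are {C, D, F, H, J, L, N} — 7 in total.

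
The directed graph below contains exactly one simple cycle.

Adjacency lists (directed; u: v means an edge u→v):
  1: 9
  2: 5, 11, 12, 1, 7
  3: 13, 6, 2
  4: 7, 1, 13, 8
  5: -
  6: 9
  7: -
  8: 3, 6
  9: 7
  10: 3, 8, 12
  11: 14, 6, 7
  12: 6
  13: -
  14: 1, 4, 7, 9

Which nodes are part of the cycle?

2, 3, 4, 8, 11, 14

DFS with gray/black marking from 8:
8 gray
  3 gray
    13 gray
    13 black
    6 gray
      9 gray
        7 gray
        7 black
      9 black
    6 black
    2 gray
      5 gray
      5 black
      11 gray
        14 gray
          1 gray
            1→9: 9 black — skip
          1 black
          4 gray
            4→7: 7 black — skip
            4→1: 1 black — skip
            4→13: 13 black — skip
            4→8: 8 is gray → back edge
Back edge closes the cycle 8 → 3 → 2 → 11 → 14 → 4 → 8; its vertices are {2, 3, 4, 8, 11, 14}.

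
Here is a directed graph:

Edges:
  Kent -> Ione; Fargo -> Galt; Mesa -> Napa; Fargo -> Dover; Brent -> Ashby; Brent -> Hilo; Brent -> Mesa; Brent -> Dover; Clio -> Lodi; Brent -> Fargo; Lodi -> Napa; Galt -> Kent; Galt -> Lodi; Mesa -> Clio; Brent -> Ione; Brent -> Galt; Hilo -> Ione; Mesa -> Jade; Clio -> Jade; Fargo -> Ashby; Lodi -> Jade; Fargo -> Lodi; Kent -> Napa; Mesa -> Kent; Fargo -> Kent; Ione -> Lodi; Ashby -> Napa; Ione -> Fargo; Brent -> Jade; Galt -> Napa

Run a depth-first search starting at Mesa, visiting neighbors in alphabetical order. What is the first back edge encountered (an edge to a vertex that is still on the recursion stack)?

Galt→Kent

DFS from Mesa (visiting neighbors in alphabetical order); mark gray on enter, black on exit:
Mesa gray
  Clio gray
    Jade gray
    Jade black
    Lodi gray
      Lodi→Jade: Jade black — skip
      Napa gray
      Napa black
    Lodi black
  Clio black
  Mesa→Jade: Jade black — skip
  Kent gray
    Ione gray
      Fargo gray
        Ashby gray
          Ashby→Napa: Napa black — skip
        Ashby black
        Dover gray
        Dover black
        Galt gray
          Galt→Kent: Kent is gray → back edge
First back edge: Galt → Kent.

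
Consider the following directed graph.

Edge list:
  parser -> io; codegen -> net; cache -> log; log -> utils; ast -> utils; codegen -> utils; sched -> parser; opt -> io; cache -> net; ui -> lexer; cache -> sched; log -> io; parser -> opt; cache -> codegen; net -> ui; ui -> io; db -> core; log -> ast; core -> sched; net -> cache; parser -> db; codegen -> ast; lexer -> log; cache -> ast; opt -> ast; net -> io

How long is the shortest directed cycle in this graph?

2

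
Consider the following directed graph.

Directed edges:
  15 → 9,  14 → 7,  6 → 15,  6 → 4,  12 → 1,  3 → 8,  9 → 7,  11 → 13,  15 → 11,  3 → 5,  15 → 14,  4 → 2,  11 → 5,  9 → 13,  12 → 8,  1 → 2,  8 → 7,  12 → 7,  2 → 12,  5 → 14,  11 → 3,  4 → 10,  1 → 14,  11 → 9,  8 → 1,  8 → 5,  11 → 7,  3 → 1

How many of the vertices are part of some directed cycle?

4

A vertex is on a directed cycle iff it belongs to a strongly connected component of size ≥ 2 (or has a self-loop).
The vertices on cycles are {1, 2, 8, 12} — 4 in total.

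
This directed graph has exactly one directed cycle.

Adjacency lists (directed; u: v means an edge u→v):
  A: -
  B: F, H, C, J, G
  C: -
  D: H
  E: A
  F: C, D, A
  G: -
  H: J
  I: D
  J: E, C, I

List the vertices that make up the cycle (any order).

DFS with gray/black marking from H:
H gray
  J gray
    E gray
      A gray
      A black
    E black
    C gray
    C black
    I gray
      D gray
        D→H: H is gray → back edge
Back edge closes the cycle H → J → I → D → H; its vertices are {D, H, I, J}.

D, H, I, J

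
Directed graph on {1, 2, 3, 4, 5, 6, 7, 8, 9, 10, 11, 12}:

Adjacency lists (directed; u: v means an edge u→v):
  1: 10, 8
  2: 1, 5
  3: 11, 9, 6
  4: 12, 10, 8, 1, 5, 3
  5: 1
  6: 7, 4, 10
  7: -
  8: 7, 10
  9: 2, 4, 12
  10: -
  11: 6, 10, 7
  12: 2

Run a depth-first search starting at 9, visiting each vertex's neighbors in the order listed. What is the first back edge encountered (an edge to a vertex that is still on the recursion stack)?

DFS from 9 (visiting each vertex's neighbors in the order listed); mark gray on enter, black on exit:
9 gray
  2 gray
    1 gray
      10 gray
      10 black
      8 gray
        7 gray
        7 black
        8→10: 10 black — skip
      8 black
    1 black
    5 gray
      5→1: 1 black — skip
    5 black
  2 black
  4 gray
    12 gray
      12→2: 2 black — skip
    12 black
    4→10: 10 black — skip
    4→8: 8 black — skip
    4→1: 1 black — skip
    4→5: 5 black — skip
    3 gray
      11 gray
        6 gray
          6→7: 7 black — skip
          6→4: 4 is gray → back edge
First back edge: 6 → 4.

6->4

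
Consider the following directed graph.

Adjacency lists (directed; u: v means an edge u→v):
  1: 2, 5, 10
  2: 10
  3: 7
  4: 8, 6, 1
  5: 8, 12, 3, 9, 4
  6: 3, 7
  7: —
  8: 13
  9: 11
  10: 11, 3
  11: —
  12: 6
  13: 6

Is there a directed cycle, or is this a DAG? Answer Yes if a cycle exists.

DFS with white/gray/black marking, starting from 12:
12 gray
  6 gray
    3 gray
      7 gray
      7 black
    3 black
    6→7: 7 black — skip
  6 black
12 black
1 gray
  2 gray
    10 gray
      11 gray
      11 black
      10→3: 3 black — skip
    10 black
  2 black
  5 gray
    8 gray
      13 gray
        13→6: 6 black — skip
      13 black
    8 black
    5→12: 12 black — skip
    5→3: 3 black — skip
    9 gray
      9→11: 11 black — skip
    9 black
    4 gray
      4→8: 8 black — skip
      4→6: 6 black — skip
      4→1: 1 is gray → back edge
Back edge found, so a cycle exists: 1 → 5 → 4 → 1.

Yes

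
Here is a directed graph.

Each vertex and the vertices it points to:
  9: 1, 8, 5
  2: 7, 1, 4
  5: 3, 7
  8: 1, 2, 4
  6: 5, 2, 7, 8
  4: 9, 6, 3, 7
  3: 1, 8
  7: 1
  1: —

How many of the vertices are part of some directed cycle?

A vertex is on a directed cycle iff it belongs to a strongly connected component of size ≥ 2 (or has a self-loop).
The vertices on cycles are {2, 3, 4, 5, 6, 8, 9} — 7 in total.

7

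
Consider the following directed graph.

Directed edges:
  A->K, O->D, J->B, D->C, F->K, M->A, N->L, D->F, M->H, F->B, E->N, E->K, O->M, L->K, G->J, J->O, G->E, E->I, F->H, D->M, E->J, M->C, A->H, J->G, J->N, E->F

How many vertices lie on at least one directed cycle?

3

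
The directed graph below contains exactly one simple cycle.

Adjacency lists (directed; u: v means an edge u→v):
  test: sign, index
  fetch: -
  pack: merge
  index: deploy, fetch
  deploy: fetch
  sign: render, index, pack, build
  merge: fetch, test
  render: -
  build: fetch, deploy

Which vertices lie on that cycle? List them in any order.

DFS with gray/black marking from test:
test gray
  sign gray
    render gray
    render black
    index gray
      deploy gray
        fetch gray
        fetch black
      deploy black
      index→fetch: fetch black — skip
    index black
    pack gray
      merge gray
        merge→fetch: fetch black — skip
        merge→test: test is gray → back edge
Back edge closes the cycle test → sign → pack → merge → test; its vertices are {pack, sign, test, merge}.

pack, sign, test, merge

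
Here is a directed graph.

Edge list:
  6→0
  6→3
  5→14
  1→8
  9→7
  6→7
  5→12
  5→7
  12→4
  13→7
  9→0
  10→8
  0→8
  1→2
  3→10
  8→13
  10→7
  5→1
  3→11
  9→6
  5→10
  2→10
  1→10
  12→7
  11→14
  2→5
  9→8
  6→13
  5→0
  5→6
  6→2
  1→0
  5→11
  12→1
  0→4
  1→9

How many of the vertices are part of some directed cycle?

A vertex is on a directed cycle iff it belongs to a strongly connected component of size ≥ 2 (or has a self-loop).
The vertices on cycles are {1, 2, 5, 6, 9, 12} — 6 in total.

6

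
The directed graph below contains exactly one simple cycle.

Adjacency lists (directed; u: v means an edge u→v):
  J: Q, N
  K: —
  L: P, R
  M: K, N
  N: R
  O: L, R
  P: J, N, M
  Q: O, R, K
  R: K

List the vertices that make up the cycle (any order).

J, L, O, P, Q

DFS with gray/black marking from L:
L gray
  P gray
    J gray
      Q gray
        O gray
          O→L: L is gray → back edge
Back edge closes the cycle L → P → J → Q → O → L; its vertices are {J, L, O, P, Q}.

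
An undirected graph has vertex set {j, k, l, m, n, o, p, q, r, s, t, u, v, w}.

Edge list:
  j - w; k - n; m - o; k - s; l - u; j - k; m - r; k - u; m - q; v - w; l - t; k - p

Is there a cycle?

No

DFS, tracking each vertex's parent; an edge to a visited non-parent vertex closes a cycle.
Start from v:
visit v (parent –)
  visit w (parent v)
    visit j (parent w)
      visit k (parent j)
        visit p (parent k)
          p–k: parent, skip
        visit u (parent k)
          u–k: parent, skip
          visit l (parent u)
            l–u: parent, skip
            visit t (parent l)
              t–l: parent, skip
        k–j: parent, skip
        visit n (parent k)
          n–k: parent, skip
        visit s (parent k)
          s–k: parent, skip
      j–w: parent, skip
    w–v: parent, skip
visit m (parent –)
  visit q (parent m)
    q–m: parent, skip
  visit o (parent m)
    o–m: parent, skip
  visit r (parent m)
    r–m: parent, skip
No non-parent visited neighbor found — the graph is a forest.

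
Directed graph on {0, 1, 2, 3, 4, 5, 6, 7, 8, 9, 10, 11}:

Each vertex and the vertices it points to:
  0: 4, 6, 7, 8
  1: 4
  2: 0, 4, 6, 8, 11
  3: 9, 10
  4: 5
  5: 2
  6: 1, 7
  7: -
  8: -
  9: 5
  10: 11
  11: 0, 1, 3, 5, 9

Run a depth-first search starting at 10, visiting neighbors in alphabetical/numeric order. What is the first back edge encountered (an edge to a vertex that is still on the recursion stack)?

DFS from 10 (visiting neighbors in alphabetical/numeric order); mark gray on enter, black on exit:
10 gray
  11 gray
    0 gray
      4 gray
        5 gray
          2 gray
            2→0: 0 is gray → back edge
First back edge: 2 → 0.

2->0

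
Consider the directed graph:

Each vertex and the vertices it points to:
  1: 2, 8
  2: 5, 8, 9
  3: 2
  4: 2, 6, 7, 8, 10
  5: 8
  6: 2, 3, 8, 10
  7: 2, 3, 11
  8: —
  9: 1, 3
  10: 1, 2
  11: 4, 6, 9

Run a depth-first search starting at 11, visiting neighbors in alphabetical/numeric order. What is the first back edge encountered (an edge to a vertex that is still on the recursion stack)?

1->2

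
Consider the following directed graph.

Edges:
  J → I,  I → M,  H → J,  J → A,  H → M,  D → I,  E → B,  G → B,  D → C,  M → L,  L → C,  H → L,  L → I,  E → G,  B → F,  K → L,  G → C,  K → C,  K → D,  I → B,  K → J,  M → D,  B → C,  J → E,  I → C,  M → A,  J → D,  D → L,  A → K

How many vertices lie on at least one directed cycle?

7

A vertex is on a directed cycle iff it belongs to a strongly connected component of size ≥ 2 (or has a self-loop).
The vertices on cycles are {A, D, I, J, K, L, M} — 7 in total.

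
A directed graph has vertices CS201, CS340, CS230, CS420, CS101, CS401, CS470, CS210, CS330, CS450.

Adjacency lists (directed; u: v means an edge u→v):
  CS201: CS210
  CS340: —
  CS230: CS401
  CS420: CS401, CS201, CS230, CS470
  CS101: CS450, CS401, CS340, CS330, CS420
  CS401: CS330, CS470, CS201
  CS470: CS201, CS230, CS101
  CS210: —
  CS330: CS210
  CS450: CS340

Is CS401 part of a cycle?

CS401 is on a cycle iff CS401 can reach itself via ≥1 edge.
CS401 → CS470 → CS230 → CS401 — yes.

Yes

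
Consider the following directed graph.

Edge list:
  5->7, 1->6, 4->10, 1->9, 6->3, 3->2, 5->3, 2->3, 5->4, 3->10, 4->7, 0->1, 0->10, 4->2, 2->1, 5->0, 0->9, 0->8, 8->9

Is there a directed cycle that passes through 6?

6 is on a cycle iff 6 can reach itself via ≥1 edge.
6 → 3 → 2 → 1 → 6 — yes.

Yes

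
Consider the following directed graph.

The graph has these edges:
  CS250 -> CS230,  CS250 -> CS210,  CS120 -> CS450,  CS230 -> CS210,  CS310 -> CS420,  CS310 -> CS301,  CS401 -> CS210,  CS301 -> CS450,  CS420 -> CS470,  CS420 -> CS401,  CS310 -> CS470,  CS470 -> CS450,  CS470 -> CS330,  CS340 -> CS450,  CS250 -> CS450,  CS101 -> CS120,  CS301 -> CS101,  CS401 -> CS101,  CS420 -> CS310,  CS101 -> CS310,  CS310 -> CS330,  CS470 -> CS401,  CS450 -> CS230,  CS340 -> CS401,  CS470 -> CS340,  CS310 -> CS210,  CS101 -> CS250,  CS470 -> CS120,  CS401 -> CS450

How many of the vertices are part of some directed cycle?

7

A vertex is on a directed cycle iff it belongs to a strongly connected component of size ≥ 2 (or has a self-loop).
The vertices on cycles are {CS101, CS301, CS310, CS340, CS401, CS420, CS470} — 7 in total.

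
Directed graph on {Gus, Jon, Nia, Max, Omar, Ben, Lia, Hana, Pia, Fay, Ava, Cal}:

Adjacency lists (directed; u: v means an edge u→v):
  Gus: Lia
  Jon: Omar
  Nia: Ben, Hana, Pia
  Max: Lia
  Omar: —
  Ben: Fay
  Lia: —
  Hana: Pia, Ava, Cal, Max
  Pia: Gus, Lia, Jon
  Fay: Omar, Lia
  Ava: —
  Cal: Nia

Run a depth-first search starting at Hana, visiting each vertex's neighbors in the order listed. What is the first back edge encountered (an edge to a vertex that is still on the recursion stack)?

Nia→Hana

DFS from Hana (visiting each vertex's neighbors in the order listed); mark gray on enter, black on exit:
Hana gray
  Pia gray
    Gus gray
      Lia gray
      Lia black
    Gus black
    Pia→Lia: Lia black — skip
    Jon gray
      Omar gray
      Omar black
    Jon black
  Pia black
  Ava gray
  Ava black
  Cal gray
    Nia gray
      Ben gray
        Fay gray
          Fay→Omar: Omar black — skip
          Fay→Lia: Lia black — skip
        Fay black
      Ben black
      Nia→Hana: Hana is gray → back edge
First back edge: Nia → Hana.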